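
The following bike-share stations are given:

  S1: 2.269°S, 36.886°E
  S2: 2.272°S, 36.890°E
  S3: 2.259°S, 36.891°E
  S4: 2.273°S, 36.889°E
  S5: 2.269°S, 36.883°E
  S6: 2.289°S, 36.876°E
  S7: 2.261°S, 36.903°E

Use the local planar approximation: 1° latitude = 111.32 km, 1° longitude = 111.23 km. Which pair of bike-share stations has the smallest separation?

S2 and S4

Pairwise distances:
S1–S2: √((-0.003·111.32)² + (0.004·111.23)²) = √(0.111529 + 0.197954) = 0.5563 km
S1–S3: √((0.010·111.32)² + (0.005·111.23)²) = √(1.239214 + 0.309303) = 1.2444 km
S1–S4: √((-0.004·111.32)² + (0.003·111.23)²) = √(0.198274 + 0.111349) = 0.5564 km
S1–S5: √((0.000·111.32)² + (-0.003·111.23)²) = √(0.000000 + 0.111349) = 0.3337 km
S1–S6: √((-0.020·111.32)² + (-0.010·111.23)²) = √(4.956857 + 1.237211) = 2.4888 km
S1–S7: √((0.008·111.32)² + (0.017·111.23)²) = √(0.793097 + 3.575541) = 2.0901 km
S2–S3: √((0.013·111.32)² + (0.001·111.23)²) = √(2.094272 + 0.012372) = 1.4514 km
S2–S4: √((-0.001·111.32)² + (-0.001·111.23)²) = √(0.012392 + 0.012372) = 0.1574 km
S2–S5: √((0.003·111.32)² + (-0.007·111.23)²) = √(0.111529 + 0.606234) = 0.8472 km
S2–S6: √((-0.017·111.32)² + (-0.014·111.23)²) = √(3.581329 + 2.424934) = 2.4508 km
S2–S7: √((0.011·111.32)² + (0.013·111.23)²) = √(1.499449 + 2.090887) = 1.8948 km
S3–S4: √((-0.014·111.32)² + (-0.002·111.23)²) = √(2.428860 + 0.049488) = 1.5743 km
S3–S5: √((-0.010·111.32)² + (-0.008·111.23)²) = √(1.239214 + 0.791815) = 1.4251 km
S3–S6: √((-0.030·111.32)² + (-0.015·111.23)²) = √(11.152928 + 2.783725) = 3.7332 km
S3–S7: √((-0.002·111.32)² + (0.012·111.23)²) = √(0.049569 + 1.781584) = 1.3532 km
S4–S5: √((0.004·111.32)² + (-0.006·111.23)²) = √(0.198274 + 0.445396) = 0.8023 km
S4–S6: √((-0.016·111.32)² + (-0.013·111.23)²) = √(3.172388 + 2.090887) = 2.2942 km
S4–S7: √((0.012·111.32)² + (0.014·111.23)²) = √(1.784469 + 2.424934) = 2.0517 km
S5–S6: √((-0.020·111.32)² + (-0.007·111.23)²) = √(4.956857 + 0.606234) = 2.3586 km
S5–S7: √((0.008·111.32)² + (0.020·111.23)²) = √(0.793097 + 4.948845) = 2.3962 km
S6–S7: √((0.028·111.32)² + (0.027·111.23)²) = √(9.715440 + 9.019270) = 4.3284 km
Closest pair: S2–S4 at 0.1574 km.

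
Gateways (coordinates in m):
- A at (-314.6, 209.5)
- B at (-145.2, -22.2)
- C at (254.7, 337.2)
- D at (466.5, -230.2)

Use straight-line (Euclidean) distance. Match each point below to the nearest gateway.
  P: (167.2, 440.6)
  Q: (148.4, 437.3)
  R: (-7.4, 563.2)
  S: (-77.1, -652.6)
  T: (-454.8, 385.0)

P at (167.2, 440.6):
  A: √((-481.8)² + (-231.1)²) = √(232131.240 + 53407.210) = 534.4 m
  B: √((-312.4)² + (-462.8)²) = √(97593.760 + 214183.840) = 558.4 m
  C: √((87.5)² + (-103.4)²) = √(7656.250 + 10691.560) = 135.5 m
  D: √((299.3)² + (-670.8)²) = √(89580.490 + 449972.640) = 734.5 m
  → nearest: C (135.5 m)
Q at (148.4, 437.3):
  A: √((-463.0)² + (-227.8)²) = √(214369.000 + 51892.840) = 516.0 m
  B: √((-293.6)² + (-459.5)²) = √(86200.960 + 211140.250) = 545.3 m
  C: √((106.3)² + (-100.1)²) = √(11299.690 + 10020.010) = 146.0 m
  D: √((318.1)² + (-667.5)²) = √(101187.610 + 445556.250) = 739.4 m
  → nearest: C (146.0 m)
R at (-7.4, 563.2):
  A: √((-307.2)² + (-353.7)²) = √(94371.840 + 125103.690) = 468.5 m
  B: √((-137.8)² + (-585.4)²) = √(18988.840 + 342693.160) = 601.4 m
  C: √((262.1)² + (-226.0)²) = √(68696.410 + 51076.000) = 346.1 m
  D: √((473.9)² + (-793.4)²) = √(224581.210 + 629483.560) = 924.2 m
  → nearest: C (346.1 m)
S at (-77.1, -652.6):
  A: √((-237.5)² + (862.1)²) = √(56406.250 + 743216.410) = 894.2 m
  B: √((-68.1)² + (630.4)²) = √(4637.610 + 397404.160) = 634.1 m
  C: √((331.8)² + (989.8)²) = √(110091.240 + 979704.040) = 1043.9 m
  D: √((543.6)² + (422.4)²) = √(295500.960 + 178421.760) = 688.4 m
  → nearest: B (634.1 m)
T at (-454.8, 385.0):
  A: √((140.2)² + (-175.5)²) = √(19656.040 + 30800.250) = 224.6 m
  B: √((309.6)² + (-407.2)²) = √(95852.160 + 165811.840) = 511.5 m
  C: √((709.5)² + (-47.8)²) = √(503390.250 + 2284.840) = 711.1 m
  D: √((921.3)² + (-615.2)²) = √(848793.690 + 378471.040) = 1107.8 m
  → nearest: A (224.6 m)

P→C; Q→C; R→C; S→B; T→A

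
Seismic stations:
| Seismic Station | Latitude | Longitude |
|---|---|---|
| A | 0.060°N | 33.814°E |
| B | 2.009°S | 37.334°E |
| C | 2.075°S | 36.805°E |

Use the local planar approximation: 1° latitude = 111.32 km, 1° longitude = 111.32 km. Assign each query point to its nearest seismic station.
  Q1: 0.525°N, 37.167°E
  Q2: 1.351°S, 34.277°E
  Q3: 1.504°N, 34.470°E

Q1→B; Q2→A; Q3→A

Q1 at 0.525°N, 37.167°E:
  A: √((-0.465·111.32)² + (-3.353·111.32)²) = √(2679.49099 + 139320.01168) = 376.828 km
  B: √((-2.534·111.32)² + (0.167·111.32)²) = √(79571.87952 + 345.60446) = 282.697 km
  C: √((-2.600·111.32)² + (-0.362·111.32)²) = √(83770.88262 + 1623.91591) = 292.224 km
  → nearest: B (282.697 km)
Q2 at 1.351°S, 34.277°E:
  A: √((1.411·111.32)² + (-0.463·111.32)²) = √(24671.77654 + 2656.49117) = 165.313 km
  B: √((-0.658·111.32)² + (3.057·111.32)²) = √(5365.35154 + 115807.65637) = 348.099 km
  C: √((-0.724·111.32)² + (2.528·111.32)²) = √(6495.66363 + 79195.50538) = 292.731 km
  → nearest: A (165.313 km)
Q3 at 1.504°N, 34.470°E:
  A: √((-1.444·111.32)² + (-0.656·111.32)²) = √(25839.30224 + 5332.78499) = 176.556 km
  B: √((-3.513·111.32)² + (2.864·111.32)²) = √(152933.52363 + 101646.49847) = 504.559 km
  C: √((-3.579·111.32)² + (2.335·111.32)²) = √(158733.93851 + 67564.74860) = 475.709 km
  → nearest: A (176.556 km)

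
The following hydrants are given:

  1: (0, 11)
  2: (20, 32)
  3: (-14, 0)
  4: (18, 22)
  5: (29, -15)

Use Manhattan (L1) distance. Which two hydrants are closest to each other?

Pairwise distances:
1–2: |20| + |21| = 20 + 21 = 41
1–3: |-14| + |-11| = 14 + 11 = 25
1–4: |18| + |11| = 18 + 11 = 29
1–5: |29| + |-26| = 29 + 26 = 55
2–3: |-34| + |-32| = 34 + 32 = 66
2–4: |-2| + |-10| = 2 + 10 = 12
2–5: |9| + |-47| = 9 + 47 = 56
3–4: |32| + |22| = 32 + 22 = 54
3–5: |43| + |-15| = 43 + 15 = 58
4–5: |11| + |-37| = 11 + 37 = 48
Closest pair: 2–4 at 12.

2 and 4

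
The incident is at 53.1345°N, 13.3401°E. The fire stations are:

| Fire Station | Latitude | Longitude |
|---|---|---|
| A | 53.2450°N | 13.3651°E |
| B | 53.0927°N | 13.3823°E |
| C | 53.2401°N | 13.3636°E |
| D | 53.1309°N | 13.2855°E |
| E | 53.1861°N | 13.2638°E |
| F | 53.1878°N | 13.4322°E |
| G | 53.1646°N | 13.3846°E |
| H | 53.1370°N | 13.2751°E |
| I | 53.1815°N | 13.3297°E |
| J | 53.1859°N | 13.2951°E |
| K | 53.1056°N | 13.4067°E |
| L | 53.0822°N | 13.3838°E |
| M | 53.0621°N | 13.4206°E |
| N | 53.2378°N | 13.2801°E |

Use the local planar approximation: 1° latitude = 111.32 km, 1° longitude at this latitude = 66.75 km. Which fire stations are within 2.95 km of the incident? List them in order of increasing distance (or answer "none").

Distances from 53.1345°N, 13.3401°E:
A: √((0.1105·111.32)² + (0.0250·66.75)²) = √(151.311157 + 2.784727) = 12.4135 km
B: √((-0.0418·111.32)² + (0.0422·66.75)²) = √(21.652047 + 7.934644) = 5.4394 km
C: √((0.1056·111.32)² + (0.0235·66.75)²) = √(138.189241 + 2.460584) = 11.8596 km
D: √((-0.0036·111.32)² + (-0.0546·66.75)²) = √(0.160602 + 13.282745) = 3.6665 km
E: √((0.0516·111.32)² + (-0.0763·66.75)²) = √(32.994823 + 25.938904) = 7.6768 km
F: √((0.0533·111.32)² + (0.0921·66.75)²) = √(35.204713 + 37.793908) = 8.5439 km
G: √((0.0301·111.32)² + (0.0445·66.75)²) = √(11.227405 + 8.823128) = 4.4778 km
H: √((0.0025·111.32)² + (-0.0650·66.75)²) = √(0.077451 + 18.824752) = 4.3477 km
I: √((0.0470·111.32)² + (-0.0104·66.75)²) = √(27.374243 + 0.481914) = 5.2779 km
J: √((0.0514·111.32)² + (-0.0450·66.75)²) = √(32.739545 + 9.022514) = 6.4624 km
K: √((-0.0289·111.32)² + (0.0666·66.75)²) = √(10.350041 + 19.762915) = 5.4875 km
L: √((-0.0523·111.32)² + (0.0437·66.75)²) = √(33.896103 + 8.508743) = 6.5119 km
M: √((-0.0724·111.32)² + (0.0805·66.75)²) = √(64.956636 + 28.873159) = 9.6866 km
N: √((0.1033·111.32)² + (-0.0600·66.75)²) = √(132.235188 + 16.040025) = 12.1768 km
Threshold 2.95 km: none within range.

none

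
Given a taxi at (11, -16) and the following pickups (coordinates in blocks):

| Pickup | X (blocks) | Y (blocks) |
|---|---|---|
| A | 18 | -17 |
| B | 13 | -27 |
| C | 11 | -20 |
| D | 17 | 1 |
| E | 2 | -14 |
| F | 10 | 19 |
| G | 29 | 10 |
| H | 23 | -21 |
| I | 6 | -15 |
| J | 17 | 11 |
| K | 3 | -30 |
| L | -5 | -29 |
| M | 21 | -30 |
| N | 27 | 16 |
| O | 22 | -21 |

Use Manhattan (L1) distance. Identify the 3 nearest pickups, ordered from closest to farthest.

C, I, A

Distances from (11, -16):
A: |7| + |-1| = 7 + 1 = 8 blocks
B: |2| + |-11| = 2 + 11 = 13 blocks
C: |0| + |-4| = 0 + 4 = 4 blocks
D: |6| + |17| = 6 + 17 = 23 blocks
E: |-9| + |2| = 9 + 2 = 11 blocks
F: |-1| + |35| = 1 + 35 = 36 blocks
G: |18| + |26| = 18 + 26 = 44 blocks
H: |12| + |-5| = 12 + 5 = 17 blocks
I: |-5| + |1| = 5 + 1 = 6 blocks
J: |6| + |27| = 6 + 27 = 33 blocks
K: |-8| + |-14| = 8 + 14 = 22 blocks
L: |-16| + |-13| = 16 + 13 = 29 blocks
M: |10| + |-14| = 10 + 14 = 24 blocks
N: |16| + |32| = 16 + 32 = 48 blocks
O: |11| + |-5| = 11 + 5 = 16 blocks
Sorted: C (4 blocks) < I (6 blocks) < A (8 blocks) < E (11 blocks) < B (13 blocks) < …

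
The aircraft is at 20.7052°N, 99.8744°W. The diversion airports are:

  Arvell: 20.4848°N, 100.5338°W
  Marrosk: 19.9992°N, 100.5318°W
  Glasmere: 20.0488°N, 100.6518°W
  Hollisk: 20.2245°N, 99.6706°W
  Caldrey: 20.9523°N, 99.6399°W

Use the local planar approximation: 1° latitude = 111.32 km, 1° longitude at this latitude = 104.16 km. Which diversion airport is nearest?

Caldrey

Distances from 20.7052°N, 99.8744°W:
Arvell: 72.9337 km
Marrosk: 104.2376 km
Glasmere: 109.0691 km
Hollisk: 57.5682 km
Caldrey: 36.7866 km
Minimum: Caldrey at 36.7866 km.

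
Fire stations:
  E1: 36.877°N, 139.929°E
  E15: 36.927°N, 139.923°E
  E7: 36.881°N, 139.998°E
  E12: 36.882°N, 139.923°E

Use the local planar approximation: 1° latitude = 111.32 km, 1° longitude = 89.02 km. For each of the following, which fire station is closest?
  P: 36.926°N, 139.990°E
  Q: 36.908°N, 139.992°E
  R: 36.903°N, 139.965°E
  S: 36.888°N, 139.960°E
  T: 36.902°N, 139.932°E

P at 36.926°N, 139.990°E:
  E1: 7.697 km
  E15: 5.965 km
  E7: 5.060 km
  E12: 7.718 km
  → nearest: E7 (5.060 km)
Q at 36.908°N, 139.992°E:
  E1: 6.585 km
  E15: 6.496 km
  E7: 3.053 km
  E12: 6.790 km
  → nearest: E7 (3.053 km)
R at 36.903°N, 139.965°E:
  E1: 4.318 km
  E15: 4.595 km
  E7: 3.825 km
  E12: 4.410 km
  → nearest: E7 (3.825 km)
S at 36.888°N, 139.960°E:
  E1: 3.019 km
  E15: 5.450 km
  E7: 3.471 km
  E12: 3.361 km
  → nearest: E1 (3.019 km)
T at 36.902°N, 139.932°E:
  E1: 2.796 km
  E15: 2.896 km
  E7: 6.323 km
  E12: 2.366 km
  → nearest: E12 (2.366 km)

P→E7; Q→E7; R→E7; S→E1; T→E12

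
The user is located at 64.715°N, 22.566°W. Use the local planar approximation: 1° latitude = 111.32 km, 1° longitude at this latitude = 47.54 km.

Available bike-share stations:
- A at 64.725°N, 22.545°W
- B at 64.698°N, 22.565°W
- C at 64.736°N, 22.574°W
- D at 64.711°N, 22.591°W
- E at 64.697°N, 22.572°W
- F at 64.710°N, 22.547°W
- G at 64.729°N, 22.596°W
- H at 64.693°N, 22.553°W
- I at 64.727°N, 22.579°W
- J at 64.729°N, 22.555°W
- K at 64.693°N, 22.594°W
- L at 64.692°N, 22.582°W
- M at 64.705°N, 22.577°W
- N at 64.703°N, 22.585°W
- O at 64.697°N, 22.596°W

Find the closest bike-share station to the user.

F

Distances from 64.715°N, 22.566°W:
A: √((0.010·111.32)² + (0.021·47.54)²) = √(1.23921 + 0.99668) = 1.495 km
B: √((-0.017·111.32)² + (0.001·47.54)²) = √(3.58133 + 0.00226) = 1.893 km
C: √((0.021·111.32)² + (-0.008·47.54)²) = √(5.46493 + 0.14464) = 2.368 km
D: √((-0.004·111.32)² + (-0.025·47.54)²) = √(0.19827 + 1.41253) = 1.269 km
E: √((-0.018·111.32)² + (-0.006·47.54)²) = √(4.01505 + 0.08136) = 2.024 km
F: √((-0.005·111.32)² + (0.019·47.54)²) = √(0.30980 + 0.81588) = 1.061 km
G: √((0.014·111.32)² + (-0.030·47.54)²) = √(2.42886 + 2.03405) = 2.113 km
H: √((-0.022·111.32)² + (0.013·47.54)²) = √(5.99780 + 0.38195) = 2.526 km
I: √((0.012·111.32)² + (-0.013·47.54)²) = √(1.78447 + 0.38195) = 1.472 km
J: √((0.014·111.32)² + (0.011·47.54)²) = √(2.42886 + 0.27347) = 1.644 km
K: √((-0.022·111.32)² + (-0.028·47.54)²) = √(5.99780 + 1.77188) = 2.787 km
L: √((-0.023·111.32)² + (-0.016·47.54)²) = √(6.55544 + 0.57857) = 2.671 km
M: √((-0.010·111.32)² + (-0.011·47.54)²) = √(1.23921 + 0.27347) = 1.230 km
N: √((-0.012·111.32)² + (-0.019·47.54)²) = √(1.78447 + 0.81588) = 1.613 km
O: √((-0.018·111.32)² + (-0.030·47.54)²) = √(4.01505 + 2.03405) = 2.459 km
Minimum: F at 1.061 km.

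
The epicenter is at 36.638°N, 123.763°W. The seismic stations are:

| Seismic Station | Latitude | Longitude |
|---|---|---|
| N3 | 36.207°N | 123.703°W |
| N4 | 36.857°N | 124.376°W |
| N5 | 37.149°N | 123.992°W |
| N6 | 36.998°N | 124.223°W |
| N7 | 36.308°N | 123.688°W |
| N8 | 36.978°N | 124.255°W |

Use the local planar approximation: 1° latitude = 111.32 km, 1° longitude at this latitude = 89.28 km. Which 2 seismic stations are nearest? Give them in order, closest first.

N7, N3

Distances from 36.638°N, 123.763°W:
N3: √((-0.431·111.32)² + (0.060·89.28)²) = √(2301.97676 + 28.69531) = 48.277 km
N4: √((0.219·111.32)² + (-0.613·89.28)²) = √(594.33954 + 2995.22404) = 59.913 km
N5: √((0.511·111.32)² + (-0.229·89.28)²) = √(3235.84862 + 418.00293) = 60.447 km
N6: √((0.360·111.32)² + (-0.460·89.28)²) = √(1606.02166 + 1686.64633) = 57.382 km
N7: √((-0.330·111.32)² + (0.075·89.28)²) = √(1349.50431 + 44.83642) = 37.341 km
N8: √((0.340·111.32)² + (-0.492·89.28)²) = √(1432.53166 + 1929.47239) = 57.983 km
Sorted: N7 (37.341 km) < N3 (48.277 km) < N6 (57.382 km) < N8 (57.983 km) < …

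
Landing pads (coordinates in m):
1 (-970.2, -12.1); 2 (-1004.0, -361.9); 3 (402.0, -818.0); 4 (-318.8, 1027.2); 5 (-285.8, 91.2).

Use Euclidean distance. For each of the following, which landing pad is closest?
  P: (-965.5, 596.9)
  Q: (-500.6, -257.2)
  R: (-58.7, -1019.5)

P→1; Q→5; R→3

P at (-965.5, 596.9):
  1: 609.0 m
  2: 959.6 m
  3: 1967.7 m
  4: 776.8 m
  5: 847.2 m
  → nearest: 1 (609.0 m)
Q at (-500.6, -257.2):
  1: 529.7 m
  2: 514.2 m
  3: 1062.6 m
  4: 1297.2 m
  5: 409.3 m
  → nearest: 5 (409.3 m)
R at (-58.7, -1019.5):
  1: 1358.6 m
  2: 1151.5 m
  3: 502.8 m
  4: 2063.2 m
  5: 1133.7 m
  → nearest: 3 (502.8 m)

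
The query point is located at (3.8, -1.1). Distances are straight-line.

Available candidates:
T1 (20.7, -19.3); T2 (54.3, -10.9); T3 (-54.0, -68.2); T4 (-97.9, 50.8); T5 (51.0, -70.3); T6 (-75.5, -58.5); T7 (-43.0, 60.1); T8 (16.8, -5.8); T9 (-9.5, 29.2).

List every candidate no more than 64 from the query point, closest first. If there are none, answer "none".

T8, T1, T9, T2

Distances from (3.8, -1.1):
T1: √((16.9)² + (-18.2)²) = √(285.610 + 331.240) = 24.8
T2: √((50.5)² + (-9.8)²) = √(2550.250 + 96.040) = 51.4
T3: √((-57.8)² + (-67.1)²) = √(3340.840 + 4502.410) = 88.6
T4: √((-101.7)² + (51.9)²) = √(10342.890 + 2693.610) = 114.2
T5: √((47.2)² + (-69.2)²) = √(2227.840 + 4788.640) = 83.8
T6: √((-79.3)² + (-57.4)²) = √(6288.490 + 3294.760) = 97.9
T7: √((-46.8)² + (61.2)²) = √(2190.240 + 3745.440) = 77.0
T8: √((13.0)² + (-4.7)²) = √(169.000 + 22.090) = 13.8
T9: √((-13.3)² + (30.3)²) = √(176.890 + 918.090) = 33.1
Threshold 64: T8 (13.8), T1 (24.8), T9 (33.1), T2 (51.4) are within range.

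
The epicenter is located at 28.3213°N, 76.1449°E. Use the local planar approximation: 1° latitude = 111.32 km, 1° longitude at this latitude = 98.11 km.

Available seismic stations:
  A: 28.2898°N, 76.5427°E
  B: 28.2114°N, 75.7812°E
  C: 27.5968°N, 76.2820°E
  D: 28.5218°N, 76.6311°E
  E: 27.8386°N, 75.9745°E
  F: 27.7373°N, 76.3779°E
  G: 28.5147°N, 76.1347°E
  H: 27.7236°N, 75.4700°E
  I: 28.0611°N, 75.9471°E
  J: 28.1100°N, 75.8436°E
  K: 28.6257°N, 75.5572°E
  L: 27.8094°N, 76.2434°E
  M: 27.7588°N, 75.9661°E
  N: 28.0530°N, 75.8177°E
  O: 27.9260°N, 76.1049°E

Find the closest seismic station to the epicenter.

G

Distances from 28.3213°N, 76.1449°E:
A: 39.1854 km
B: 37.7216 km
C: 81.7653 km
D: 52.6646 km
E: 56.2748 km
F: 68.9128 km
G: 21.5525 km
H: 93.8690 km
I: 34.8654 km
J: 37.7771 km
K: 66.8793 km
L: 57.7983 km
M: 65.0283 km
N: 43.8470 km
O: 44.1794 km
Minimum: G at 21.5525 km.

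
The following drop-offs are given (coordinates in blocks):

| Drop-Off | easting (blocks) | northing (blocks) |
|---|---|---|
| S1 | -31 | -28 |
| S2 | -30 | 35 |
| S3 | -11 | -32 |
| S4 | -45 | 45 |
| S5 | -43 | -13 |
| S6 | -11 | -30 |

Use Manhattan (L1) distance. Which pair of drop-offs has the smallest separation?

Pairwise distances:
S1–S2: 64 blocks
S1–S3: 24 blocks
S1–S4: 87 blocks
S1–S5: 27 blocks
S1–S6: 22 blocks
S2–S3: 86 blocks
S2–S4: 25 blocks
S2–S5: 61 blocks
S2–S6: 84 blocks
S3–S4: 111 blocks
S3–S5: 51 blocks
S3–S6: 2 blocks
S4–S5: 60 blocks
S4–S6: 109 blocks
S5–S6: 49 blocks
Closest pair: S3–S6 at 2 blocks.

S3 and S6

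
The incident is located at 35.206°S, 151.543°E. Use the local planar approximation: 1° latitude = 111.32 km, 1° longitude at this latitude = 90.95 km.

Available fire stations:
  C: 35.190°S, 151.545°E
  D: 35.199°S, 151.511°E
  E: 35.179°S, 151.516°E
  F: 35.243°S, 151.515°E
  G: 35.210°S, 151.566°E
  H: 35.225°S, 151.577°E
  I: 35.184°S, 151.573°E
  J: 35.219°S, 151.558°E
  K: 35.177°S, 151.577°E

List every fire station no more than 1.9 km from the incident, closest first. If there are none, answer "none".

C

Distances from 35.206°S, 151.543°E:
C: 1.790 km
D: 3.013 km
E: 3.881 km
F: 4.843 km
G: 2.139 km
H: 3.746 km
I: 3.666 km
J: 1.989 km
K: 4.470 km
Threshold 1.9 km: C (1.790 km) is within range.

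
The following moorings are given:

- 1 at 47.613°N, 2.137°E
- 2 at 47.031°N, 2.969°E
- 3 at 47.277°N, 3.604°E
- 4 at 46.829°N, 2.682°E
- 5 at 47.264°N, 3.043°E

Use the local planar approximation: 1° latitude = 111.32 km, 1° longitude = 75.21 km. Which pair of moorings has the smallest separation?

2 and 5

Pairwise distances:
1–2: 90.073 km
1–3: 116.501 km
1–4: 96.421 km
1–5: 78.438 km
2–3: 55.053 km
2–4: 31.170 km
2–5: 26.528 km
3–4: 85.415 km
3–5: 42.218 km
4–5: 55.516 km
Closest pair: 2–5 at 26.528 km.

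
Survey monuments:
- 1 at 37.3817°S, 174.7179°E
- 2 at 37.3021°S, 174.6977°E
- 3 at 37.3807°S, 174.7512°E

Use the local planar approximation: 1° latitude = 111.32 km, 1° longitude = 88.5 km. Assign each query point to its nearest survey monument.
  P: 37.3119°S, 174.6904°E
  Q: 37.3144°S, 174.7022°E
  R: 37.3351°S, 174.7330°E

P at 37.3119°S, 174.6904°E:
  1: 8.1424 km
  2: 1.2679 km
  3: 9.3600 km
  → nearest: 2 (1.2679 km)
Q at 37.3144°S, 174.7022°E:
  1: 7.6196 km
  2: 1.4260 km
  3: 8.5602 km
  → nearest: 2 (1.4260 km)
R at 37.3351°S, 174.7330°E:
  1: 5.3569 km
  2: 4.8223 km
  3: 5.3256 km
  → nearest: 2 (4.8223 km)

P→2; Q→2; R→2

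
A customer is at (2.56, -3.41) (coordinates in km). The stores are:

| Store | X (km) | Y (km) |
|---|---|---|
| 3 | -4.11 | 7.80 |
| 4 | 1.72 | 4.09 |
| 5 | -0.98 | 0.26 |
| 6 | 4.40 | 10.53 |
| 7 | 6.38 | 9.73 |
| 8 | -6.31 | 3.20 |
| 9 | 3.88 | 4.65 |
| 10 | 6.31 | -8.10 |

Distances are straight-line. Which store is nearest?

Distances from (2.56, -3.41):
3: √((-6.67)² + (11.21)²) = √(44.4889 + 125.6641) = 13.04 km
4: √((-0.84)² + (7.50)²) = √(0.7056 + 56.2500) = 7.55 km
5: √((-3.54)² + (3.67)²) = √(12.5316 + 13.4689) = 5.10 km
6: √((1.84)² + (13.94)²) = √(3.3856 + 194.3236) = 14.06 km
7: √((3.82)² + (13.14)²) = √(14.5924 + 172.6596) = 13.68 km
8: √((-8.87)² + (6.61)²) = √(78.6769 + 43.6921) = 11.06 km
9: √((1.32)² + (8.06)²) = √(1.7424 + 64.9636) = 8.17 km
10: √((3.75)² + (-4.69)²) = √(14.0625 + 21.9961) = 6.00 km
Minimum: 5 at 5.10 km.

5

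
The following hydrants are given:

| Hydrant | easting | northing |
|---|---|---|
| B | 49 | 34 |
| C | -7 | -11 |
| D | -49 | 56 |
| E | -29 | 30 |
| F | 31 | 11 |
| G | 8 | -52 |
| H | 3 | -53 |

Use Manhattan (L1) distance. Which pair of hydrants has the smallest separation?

Pairwise distances:
B–C: 101
B–D: 120
B–E: 82
B–F: 41
B–G: 127
B–H: 133
C–D: 109
C–E: 63
C–F: 60
C–G: 56
C–H: 52
D–E: 46
D–F: 125
D–G: 165
D–H: 161
E–F: 79
E–G: 119
E–H: 115
F–G: 86
F–H: 92
G–H: 6
Closest pair: G–H at 6.

G and H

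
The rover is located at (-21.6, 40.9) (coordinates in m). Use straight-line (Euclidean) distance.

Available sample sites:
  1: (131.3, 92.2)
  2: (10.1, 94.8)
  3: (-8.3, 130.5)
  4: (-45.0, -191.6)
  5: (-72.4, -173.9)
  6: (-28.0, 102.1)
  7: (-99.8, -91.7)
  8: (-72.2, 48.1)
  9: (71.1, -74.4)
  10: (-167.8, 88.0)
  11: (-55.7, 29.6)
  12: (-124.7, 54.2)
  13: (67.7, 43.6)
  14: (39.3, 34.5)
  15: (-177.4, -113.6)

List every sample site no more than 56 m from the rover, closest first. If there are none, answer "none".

Distances from (-21.6, 40.9):
1: √((152.9)² + (51.3)²) = √(23378.410 + 2631.690) = 161.3 m
2: √((31.7)² + (53.9)²) = √(1004.890 + 2905.210) = 62.5 m
3: √((13.3)² + (89.6)²) = √(176.890 + 8028.160) = 90.6 m
4: √((-23.4)² + (-232.5)²) = √(547.560 + 54056.250) = 233.7 m
5: √((-50.8)² + (-214.8)²) = √(2580.640 + 46139.040) = 220.7 m
6: √((-6.4)² + (61.2)²) = √(40.960 + 3745.440) = 61.5 m
7: √((-78.2)² + (-132.6)²) = √(6115.240 + 17582.760) = 153.9 m
8: √((-50.6)² + (7.2)²) = √(2560.360 + 51.840) = 51.1 m
9: √((92.7)² + (-115.3)²) = √(8593.290 + 13294.090) = 147.9 m
10: √((-146.2)² + (47.1)²) = √(21374.440 + 2218.410) = 153.6 m
11: √((-34.1)² + (-11.3)²) = √(1162.810 + 127.690) = 35.9 m
12: √((-103.1)² + (13.3)²) = √(10629.610 + 176.890) = 104.0 m
13: √((89.3)² + (2.7)²) = √(7974.490 + 7.290) = 89.3 m
14: √((60.9)² + (-6.4)²) = √(3708.810 + 40.960) = 61.2 m
15: √((-155.8)² + (-154.5)²) = √(24273.640 + 23870.250) = 219.4 m
Threshold 56 m: 11 (35.9 m), 8 (51.1 m) are within range.

11, 8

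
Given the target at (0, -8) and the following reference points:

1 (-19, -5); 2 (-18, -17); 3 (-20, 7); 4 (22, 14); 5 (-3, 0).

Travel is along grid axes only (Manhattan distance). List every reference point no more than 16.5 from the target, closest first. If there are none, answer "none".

5

Distances from (0, -8):
1: |-19| + |3| = 19 + 3 = 22
2: |-18| + |-9| = 18 + 9 = 27
3: |-20| + |15| = 20 + 15 = 35
4: |22| + |22| = 22 + 22 = 44
5: |-3| + |8| = 3 + 8 = 11
Threshold 16.5: 5 (11) is within range.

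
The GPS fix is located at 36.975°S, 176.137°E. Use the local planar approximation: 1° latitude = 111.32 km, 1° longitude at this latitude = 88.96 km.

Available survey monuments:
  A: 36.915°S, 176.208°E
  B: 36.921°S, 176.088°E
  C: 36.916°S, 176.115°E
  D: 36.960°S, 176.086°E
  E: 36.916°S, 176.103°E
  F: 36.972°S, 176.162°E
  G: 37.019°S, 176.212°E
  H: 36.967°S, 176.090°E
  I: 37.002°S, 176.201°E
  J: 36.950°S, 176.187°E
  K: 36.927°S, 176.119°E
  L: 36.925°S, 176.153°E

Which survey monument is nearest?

F

Distances from 36.975°S, 176.137°E:
A: 9.193 km
B: 7.425 km
C: 6.853 km
D: 4.834 km
E: 7.231 km
F: 2.249 km
G: 8.277 km
H: 4.275 km
I: 6.438 km
J: 5.247 km
K: 5.578 km
L: 5.745 km
Minimum: F at 2.249 km.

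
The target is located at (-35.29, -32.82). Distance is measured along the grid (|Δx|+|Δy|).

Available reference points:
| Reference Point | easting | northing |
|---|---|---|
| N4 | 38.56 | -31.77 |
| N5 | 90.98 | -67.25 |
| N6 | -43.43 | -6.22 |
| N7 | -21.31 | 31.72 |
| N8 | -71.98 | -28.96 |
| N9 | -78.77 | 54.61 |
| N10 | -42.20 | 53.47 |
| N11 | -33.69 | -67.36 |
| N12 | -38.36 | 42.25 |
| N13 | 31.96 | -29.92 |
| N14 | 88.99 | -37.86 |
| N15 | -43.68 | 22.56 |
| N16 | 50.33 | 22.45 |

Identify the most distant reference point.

N5

Distances from (-35.29, -32.82):
N4: 74.90
N5: 160.70
N6: 34.74
N7: 78.52
N8: 40.55
N9: 130.91
N10: 93.20
N11: 36.14
N12: 78.14
N13: 70.15
N14: 129.32
N15: 63.77
N16: 140.89
Maximum: N5 at 160.70.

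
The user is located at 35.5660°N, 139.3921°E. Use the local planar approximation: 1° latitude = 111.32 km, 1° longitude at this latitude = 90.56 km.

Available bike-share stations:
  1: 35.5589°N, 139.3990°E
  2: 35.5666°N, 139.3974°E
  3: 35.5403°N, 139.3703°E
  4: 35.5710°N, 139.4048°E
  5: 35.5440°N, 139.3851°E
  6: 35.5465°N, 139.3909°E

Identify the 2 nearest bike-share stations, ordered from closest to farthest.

2, 1

Distances from 35.5660°N, 139.3921°E:
1: √((-0.0071·111.32)² + (0.0069·90.56)²) = √(0.624688 + 0.390455) = 1.0075 km
2: √((0.0006·111.32)² + (0.0053·90.56)²) = √(0.004461 + 0.230369) = 0.4846 km
3: √((-0.0257·111.32)² + (-0.0218·90.56)²) = √(8.184886 + 3.897497) = 3.4760 km
4: √((0.0050·111.32)² + (0.0127·90.56)²) = √(0.309804 + 1.322758) = 1.2777 km
5: √((-0.0220·111.32)² + (-0.0070·90.56)²) = √(5.997797 + 0.401855) = 2.5298 km
6: √((-0.0195·111.32)² + (-0.0012·90.56)²) = √(4.712112 + 0.011810) = 2.1735 km
Sorted: 2 (0.4846 km) < 1 (1.0075 km) < 4 (1.2777 km) < 6 (2.1735 km) < …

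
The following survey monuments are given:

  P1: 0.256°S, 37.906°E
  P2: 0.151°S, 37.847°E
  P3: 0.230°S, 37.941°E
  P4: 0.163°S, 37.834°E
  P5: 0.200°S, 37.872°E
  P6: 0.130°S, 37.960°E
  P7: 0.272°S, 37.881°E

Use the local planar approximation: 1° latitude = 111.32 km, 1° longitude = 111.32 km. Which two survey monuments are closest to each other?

P2 and P4

Pairwise distances:
P1–P2: 13.407 km
P1–P3: 4.854 km
P1–P4: 13.093 km
P1–P5: 7.293 km
P1–P6: 15.260 km
P1–P7: 3.304 km
P2–P3: 13.669 km
P2–P4: 1.969 km
P2–P5: 6.124 km
P2–P6: 12.795 km
P2–P7: 13.991 km
P3–P4: 14.054 km
P3–P5: 8.376 km
P3–P6: 11.331 km
P3–P7: 8.153 km
P4–P5: 5.904 km
P4–P6: 14.499 km
P4–P7: 13.214 km
P5–P6: 12.517 km
P5–P7: 8.077 km
P6–P7: 18.089 km
Closest pair: P2–P4 at 1.969 km.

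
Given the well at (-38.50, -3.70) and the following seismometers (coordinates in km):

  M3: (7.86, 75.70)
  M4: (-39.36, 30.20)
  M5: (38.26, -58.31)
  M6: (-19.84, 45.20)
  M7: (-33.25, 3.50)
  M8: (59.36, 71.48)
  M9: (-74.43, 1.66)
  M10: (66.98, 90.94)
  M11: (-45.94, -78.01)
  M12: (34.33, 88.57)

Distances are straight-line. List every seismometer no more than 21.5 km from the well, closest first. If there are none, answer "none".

Distances from (-38.50, -3.70):
M3: √((46.36)² + (79.40)²) = √(2149.2496 + 6304.3600) = 91.94 km
M4: √((-0.86)² + (33.90)²) = √(0.7396 + 1149.2100) = 33.91 km
M5: √((76.76)² + (-54.61)²) = √(5892.0976 + 2982.2521) = 94.20 km
M6: √((18.66)² + (48.90)²) = √(348.1956 + 2391.2100) = 52.34 km
M7: √((5.25)² + (7.20)²) = √(27.5625 + 51.8400) = 8.91 km
M8: √((97.86)² + (75.18)²) = √(9576.5796 + 5652.0324) = 123.40 km
M9: √((-35.93)² + (5.36)²) = √(1290.9649 + 28.7296) = 36.33 km
M10: √((105.48)² + (94.64)²) = √(11126.0304 + 8956.7296) = 141.71 km
M11: √((-7.44)² + (-74.31)²) = √(55.3536 + 5521.9761) = 74.68 km
M12: √((72.83)² + (92.27)²) = √(5304.2089 + 8513.7529) = 117.55 km
Threshold 21.5 km: M7 (8.91 km) is within range.

M7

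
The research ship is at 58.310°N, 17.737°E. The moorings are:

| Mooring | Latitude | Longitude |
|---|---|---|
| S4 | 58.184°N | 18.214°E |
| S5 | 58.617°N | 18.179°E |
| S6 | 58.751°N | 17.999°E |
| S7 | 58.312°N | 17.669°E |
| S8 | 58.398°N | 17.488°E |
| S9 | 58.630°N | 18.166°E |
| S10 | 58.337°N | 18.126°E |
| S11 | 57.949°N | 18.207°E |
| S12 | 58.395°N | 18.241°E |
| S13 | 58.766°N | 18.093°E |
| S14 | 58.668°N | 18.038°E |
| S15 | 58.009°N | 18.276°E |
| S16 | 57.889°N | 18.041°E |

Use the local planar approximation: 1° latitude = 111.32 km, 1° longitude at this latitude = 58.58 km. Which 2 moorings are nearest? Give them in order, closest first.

Distances from 58.310°N, 17.737°E:
S4: √((-0.126·111.32)² + (0.477·58.58)²) = √(196.73765 + 780.79225) = 31.265 km
S5: √((0.307·111.32)² + (0.442·58.58)²) = √(1167.94703 + 670.41431) = 42.876 km
S6: √((0.441·111.32)² + (0.262·58.58)²) = √(2410.03625 + 235.55988) = 51.435 km
S7: √((0.002·111.32)² + (-0.068·58.58)²) = √(0.04957 + 15.86779) = 3.990 km
S8: √((0.088·111.32)² + (-0.249·58.58)²) = √(95.96475 + 212.76365) = 17.571 km
S9: √((0.320·111.32)² + (0.429·58.58)²) = √(1268.95538 + 631.55811) = 43.595 km
S10: √((0.027·111.32)² + (0.389·58.58)²) = √(9.03387 + 519.27563) = 22.985 km
S11: √((-0.361·111.32)² + (0.470·58.58)²) = √(1614.95639 + 758.04406) = 48.713 km
S12: √((0.085·111.32)² + (0.504·58.58)²) = √(89.53323 + 871.68547) = 31.004 km
S13: √((0.456·111.32)² + (0.356·58.58)²) = √(2576.77252 + 434.90934) = 54.879 km
S14: √((0.358·111.32)² + (0.301·58.58)²) = √(1588.22654 + 310.90788) = 43.579 km
S15: √((-0.301·111.32)² + (0.539·58.58)²) = √(1122.74049 + 996.95663) = 46.040 km
S16: √((-0.421·111.32)² + (0.304·58.58)²) = √(2196.39571 + 317.13626) = 50.135 km
Sorted: S7 (3.990 km) < S8 (17.571 km) < S10 (22.985 km) < S12 (31.004 km) < …

S7, S8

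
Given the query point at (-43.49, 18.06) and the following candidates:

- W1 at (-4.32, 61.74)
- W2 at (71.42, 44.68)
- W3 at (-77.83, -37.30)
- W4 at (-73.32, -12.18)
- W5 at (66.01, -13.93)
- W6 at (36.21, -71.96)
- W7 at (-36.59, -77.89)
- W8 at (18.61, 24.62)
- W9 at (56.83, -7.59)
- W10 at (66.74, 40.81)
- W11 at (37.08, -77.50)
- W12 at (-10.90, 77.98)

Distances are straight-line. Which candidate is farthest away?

W11

Distances from (-43.49, 18.06):
W1: √((39.17)² + (43.68)²) = √(1534.2889 + 1907.9424) = 58.67
W2: √((114.91)² + (26.62)²) = √(13204.3081 + 708.6244) = 117.95
W3: √((-34.34)² + (-55.36)²) = √(1179.2356 + 3064.7296) = 65.15
W4: √((-29.83)² + (-30.24)²) = √(889.8289 + 914.4576) = 42.48
W5: √((109.50)² + (-31.99)²) = √(11990.2500 + 1023.3601) = 114.08
W6: √((79.70)² + (-90.02)²) = √(6352.0900 + 8103.6004) = 120.23
W7: √((6.90)² + (-95.95)²) = √(47.6100 + 9206.4025) = 96.20
W8: √((62.10)² + (6.56)²) = √(3856.4100 + 43.0336) = 62.45
W9: √((100.32)² + (-25.65)²) = √(10064.1024 + 657.9225) = 103.55
W10: √((110.23)² + (22.75)²) = √(12150.6529 + 517.5625) = 112.55
W11: √((80.57)² + (-95.56)²) = √(6491.5249 + 9131.7136) = 124.99
W12: √((32.59)² + (59.92)²) = √(1062.1081 + 3590.4064) = 68.21
Maximum: W11 at 124.99.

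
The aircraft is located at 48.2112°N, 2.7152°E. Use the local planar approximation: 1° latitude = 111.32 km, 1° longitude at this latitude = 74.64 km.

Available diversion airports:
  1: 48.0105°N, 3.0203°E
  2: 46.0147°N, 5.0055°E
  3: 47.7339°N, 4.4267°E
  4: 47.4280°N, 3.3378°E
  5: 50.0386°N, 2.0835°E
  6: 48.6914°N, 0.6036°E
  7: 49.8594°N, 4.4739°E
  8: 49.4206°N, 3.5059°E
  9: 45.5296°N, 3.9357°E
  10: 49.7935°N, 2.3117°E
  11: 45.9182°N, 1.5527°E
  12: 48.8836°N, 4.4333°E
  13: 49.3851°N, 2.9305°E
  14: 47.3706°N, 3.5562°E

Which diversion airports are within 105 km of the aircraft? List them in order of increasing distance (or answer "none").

Distances from 48.2112°N, 2.7152°E:
1: √((-0.2007·111.32)² + (0.3051·74.64)²) = √(499.161568 + 518.594226) = 31.9023 km
2: √((-2.1965·111.32)² + (2.2903·74.64)²) = √(59787.282027 + 29223.215969) = 298.3463 km
3: √((-0.4773·111.32)² + (1.7115·74.64)²) = √(2823.119515 + 16319.132493) = 138.3555 km
4: √((-0.7832·111.32)² + (0.6226·74.64)²) = √(7601.367907 + 2159.541201) = 98.7973 km
5: √((1.8274·111.32)² + (-0.6317·74.64)²) = √(41382.205827 + 2223.130798) = 208.8189 km
6: √((0.4802·111.32)² + (-2.1116·74.64)²) = √(2857.529396 + 24840.856621) = 166.4283 km
7: √((1.6482·111.32)² + (1.7587·74.64)²) = √(33664.038509 + 17231.646975) = 225.6007 km
8: √((1.2094·111.32)² + (0.7907·74.64)²) = √(18125.346758 + 3483.106383) = 146.9981 km
9: √((-2.6816·111.32)² + (1.2205·74.64)²) = √(89111.630311 + 8298.867468) = 312.1065 km
10: √((1.5823·111.32)² + (-0.4035·74.64)²) = √(31025.875933 + 907.048145) = 178.6979 km
11: √((-2.2930·111.32)² + (-1.1625·74.64)²) = √(65156.013526 + 7528.859361) = 269.6013 km
12: √((0.6724·111.32)² + (1.7181·74.64)²) = √(5602.757232 + 16445.237017) = 148.4857 km
13: √((1.1739·111.32)² + (0.2153·74.64)²) = √(17076.882907 + 258.244643) = 131.6629 km
14: √((-0.8406·111.32)² + (0.8410·74.64)²) = √(8756.391418 + 3940.354115) = 112.6798 km
Threshold 105 km: 1 (31.9023 km), 4 (98.7973 km) are within range.

1, 4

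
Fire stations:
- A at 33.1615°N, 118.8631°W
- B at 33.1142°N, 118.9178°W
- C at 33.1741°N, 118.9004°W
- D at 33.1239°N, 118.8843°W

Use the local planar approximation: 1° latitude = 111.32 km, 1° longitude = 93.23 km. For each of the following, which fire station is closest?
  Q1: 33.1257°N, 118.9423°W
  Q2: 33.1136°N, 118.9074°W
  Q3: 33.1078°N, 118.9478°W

Q1→B; Q2→B; Q3→B

Q1 at 33.1257°N, 118.9423°W:
  A: 8.3906 km
  B: 2.6184 km
  C: 6.6550 km
  D: 5.4111 km
  → nearest: B (2.6184 km)
Q2 at 33.1136°N, 118.9074°W:
  A: 6.7446 km
  B: 0.9719 km
  C: 6.7664 km
  D: 2.4398 km
  → nearest: B (0.9719 km)
Q3 at 33.1078°N, 118.9478°W:
  A: 9.9041 km
  B: 2.8862 km
  C: 8.6024 km
  D: 6.1855 km
  → nearest: B (2.8862 km)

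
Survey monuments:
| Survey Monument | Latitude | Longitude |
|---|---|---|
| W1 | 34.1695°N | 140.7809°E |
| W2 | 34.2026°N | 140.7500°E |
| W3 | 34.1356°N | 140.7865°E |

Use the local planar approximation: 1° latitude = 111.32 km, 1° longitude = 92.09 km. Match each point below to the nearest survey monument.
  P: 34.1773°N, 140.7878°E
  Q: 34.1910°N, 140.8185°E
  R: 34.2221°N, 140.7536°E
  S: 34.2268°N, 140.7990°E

P at 34.1773°N, 140.7878°E:
  W1: 1.0760 km
  W2: 4.4777 km
  W3: 4.6436 km
  → nearest: W1 (1.0760 km)
Q at 34.1910°N, 140.8185°E:
  W1: 4.2092 km
  W2: 6.4390 km
  W3: 6.8350 km
  → nearest: W1 (4.2092 km)
R at 34.2221°N, 140.7536°E:
  W1: 6.3723 km
  W2: 2.1959 km
  W3: 10.0946 km
  → nearest: W2 (2.1959 km)
S at 34.2268°N, 140.7990°E:
  W1: 6.5928 km
  W2: 5.2554 km
  W3: 10.2174 km
  → nearest: W2 (5.2554 km)

P→W1; Q→W1; R→W2; S→W2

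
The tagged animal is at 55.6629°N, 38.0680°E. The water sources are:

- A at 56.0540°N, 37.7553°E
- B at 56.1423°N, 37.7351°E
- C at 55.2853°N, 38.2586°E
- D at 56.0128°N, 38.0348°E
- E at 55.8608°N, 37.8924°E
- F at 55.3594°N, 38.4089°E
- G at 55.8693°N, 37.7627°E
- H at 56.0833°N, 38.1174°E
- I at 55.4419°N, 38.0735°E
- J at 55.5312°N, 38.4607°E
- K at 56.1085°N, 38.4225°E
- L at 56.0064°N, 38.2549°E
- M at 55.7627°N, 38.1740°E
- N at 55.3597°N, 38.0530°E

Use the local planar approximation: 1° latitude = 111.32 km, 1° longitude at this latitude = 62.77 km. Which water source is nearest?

Distances from 55.6629°N, 38.0680°E:
A: √((0.3911·111.32)² + (-0.3127·62.77)²) = √(1895.492312 + 385.265411) = 47.7573 km
B: √((0.4794·111.32)² + (-0.3329·62.77)²) = √(2848.016196 + 436.648374) = 57.3120 km
C: √((-0.3776·111.32)² + (0.1906·62.77)²) = √(1766.893474 + 143.136387) = 43.7039 km
D: √((0.3499·111.32)² + (-0.0332·62.77)²) = √(1517.170118 + 4.342906) = 39.0066 km
E: √((0.1979·111.32)² + (-0.1756·62.77)²) = √(485.330946 + 121.493566) = 24.6338 km
F: √((-0.3035·111.32)² + (0.3409·62.77)²) = √(1141.468119 + 457.886943) = 39.9919 km
G: √((0.2064·111.32)² + (-0.3053·62.77)²) = √(527.917163 + 367.246669) = 29.9193 km
H: √((0.4204·111.32)² + (0.0494·62.77)²) = √(2190.139662 + 9.615196) = 46.9015 km
I: √((-0.2210·111.32)² + (0.0055·62.77)²) = √(605.244627 + 0.119187) = 24.6041 km
J: √((-0.1317·111.32)² + (0.3927·62.77)²) = √(214.940347 + 607.611605) = 28.6802 km
K: √((0.4456·111.32)² + (0.3545·62.77)²) = √(2460.575864 + 495.149946) = 54.3666 km
L: √((0.3435·111.32)² + (0.1869·62.77)²) = √(1462.176764 + 137.633090) = 39.9976 km
M: √((0.0998·111.32)² + (0.1060·62.77)²) = √(123.426234 + 44.270659) = 12.9498 km
N: √((-0.3032·111.32)² + (-0.0150·62.77)²) = √(1139.212625 + 0.886516) = 33.7654 km
Minimum: M at 12.9498 km.

M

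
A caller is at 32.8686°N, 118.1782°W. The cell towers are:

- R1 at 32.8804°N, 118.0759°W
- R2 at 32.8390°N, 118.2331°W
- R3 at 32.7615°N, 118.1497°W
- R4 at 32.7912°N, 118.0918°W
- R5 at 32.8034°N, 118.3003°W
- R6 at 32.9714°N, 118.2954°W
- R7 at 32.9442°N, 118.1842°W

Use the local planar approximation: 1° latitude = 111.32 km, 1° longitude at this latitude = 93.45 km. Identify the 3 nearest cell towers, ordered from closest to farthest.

Distances from 32.8686°N, 118.1782°W:
R1: √((0.0118·111.32)² + (0.1023·93.45)²) = √(1.725482 + 91.392357) = 9.6498 km
R2: √((-0.0296·111.32)² + (-0.0549·93.45)²) = √(10.857499 + 26.321055) = 6.0974 km
R3: √((-0.1071·111.32)² + (0.0285·93.45)²) = √(142.142954 + 7.093300) = 12.2162 km
R4: √((-0.0774·111.32)² + (0.0864·93.45)²) = √(74.238351 + 65.190768) = 11.8080 km
R5: √((-0.0652·111.32)² + (-0.1221·93.45)²) = √(52.679493 + 130.193691) = 13.5231 km
R6: √((0.1028·111.32)² + (-0.1172·93.45)²) = √(130.958178 + 119.953751) = 15.8402 km
R7: √((0.0756·111.32)² + (-0.0060·93.45)²) = √(70.825555 + 0.314384) = 8.4344 km
Sorted: R2 (6.0974 km) < R7 (8.4344 km) < R1 (9.6498 km) < R4 (11.8080 km) < R3 (12.2162 km) < …

R2, R7, R1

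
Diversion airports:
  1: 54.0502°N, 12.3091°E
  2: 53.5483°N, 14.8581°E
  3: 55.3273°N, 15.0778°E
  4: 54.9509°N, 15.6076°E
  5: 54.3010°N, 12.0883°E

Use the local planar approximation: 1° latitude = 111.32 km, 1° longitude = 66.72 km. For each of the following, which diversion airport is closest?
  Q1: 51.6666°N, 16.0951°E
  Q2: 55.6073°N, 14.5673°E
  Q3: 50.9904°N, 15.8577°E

Q1→2; Q2→3; Q3→2

Q1 at 51.6666°N, 16.0951°E:
  1: 366.3527 km
  2: 225.1437 km
  3: 413.1230 km
  4: 367.0522 km
  5: 396.8243 km
  → nearest: 2 (225.1437 km)
Q2 at 55.6073°N, 14.5673°E:
  1: 229.6651 km
  2: 230.0276 km
  3: 46.1700 km
  4: 100.7813 km
  5: 220.2339 km
  → nearest: 3 (46.1700 km)
Q3 at 50.9904°N, 15.8577°E:
  1: 414.8210 km
  2: 292.4516 km
  3: 485.5798 km
  4: 441.1985 km
  5: 446.1706 km
  → nearest: 2 (292.4516 km)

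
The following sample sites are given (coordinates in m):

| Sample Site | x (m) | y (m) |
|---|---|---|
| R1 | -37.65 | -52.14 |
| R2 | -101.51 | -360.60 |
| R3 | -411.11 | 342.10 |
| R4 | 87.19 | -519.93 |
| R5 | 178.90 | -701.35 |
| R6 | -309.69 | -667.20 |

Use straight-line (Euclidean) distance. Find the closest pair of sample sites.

R4 and R5

Pairwise distances:
R1–R2: 315.00 m
R1–R3: 543.04 m
R1–R4: 484.16 m
R1–R5: 684.37 m
R1–R6: 672.54 m
R2–R3: 767.88 m
R2–R4: 246.97 m
R2–R5: 441.29 m
R2–R6: 370.60 m
R3–R4: 995.69 m
R3–R5: 1198.71 m
R3–R6: 1014.38 m
R4–R5: 203.28 m
R4–R6: 423.32 m
R5–R6: 489.78 m
Closest pair: R4–R5 at 203.28 m.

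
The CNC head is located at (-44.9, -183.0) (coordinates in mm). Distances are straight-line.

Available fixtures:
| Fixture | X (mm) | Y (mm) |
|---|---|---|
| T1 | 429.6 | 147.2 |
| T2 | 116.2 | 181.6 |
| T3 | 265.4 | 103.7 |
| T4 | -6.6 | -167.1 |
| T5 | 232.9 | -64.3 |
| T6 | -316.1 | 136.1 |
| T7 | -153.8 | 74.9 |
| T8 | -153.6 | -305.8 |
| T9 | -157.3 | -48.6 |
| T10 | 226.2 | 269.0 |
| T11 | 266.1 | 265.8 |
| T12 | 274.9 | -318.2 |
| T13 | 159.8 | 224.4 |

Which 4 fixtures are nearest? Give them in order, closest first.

Distances from (-44.9, -183.0):
T1: √((474.5)² + (330.2)²) = √(225150.250 + 109032.040) = 578.1 mm
T2: √((161.1)² + (364.6)²) = √(25953.210 + 132933.160) = 398.6 mm
T3: √((310.3)² + (286.7)²) = √(96286.090 + 82196.890) = 422.5 mm
T4: √((38.3)² + (15.9)²) = √(1466.890 + 252.810) = 41.5 mm
T5: √((277.8)² + (118.7)²) = √(77172.840 + 14089.690) = 302.1 mm
T6: √((-271.2)² + (319.1)²) = √(73549.440 + 101824.810) = 418.8 mm
T7: √((-108.9)² + (257.9)²) = √(11859.210 + 66512.410) = 279.9 mm
T8: √((-108.7)² + (-122.8)²) = √(11815.690 + 15079.840) = 164.0 mm
T9: √((-112.4)² + (134.4)²) = √(12633.760 + 18063.360) = 175.2 mm
T10: √((271.1)² + (452.0)²) = √(73495.210 + 204304.000) = 527.1 mm
T11: √((311.0)² + (448.8)²) = √(96721.000 + 201421.440) = 546.0 mm
T12: √((319.8)² + (-135.2)²) = √(102272.040 + 18279.040) = 347.2 mm
T13: √((204.7)² + (407.4)²) = √(41902.090 + 165974.760) = 455.9 mm
Sorted: T4 (41.5 mm) < T8 (164.0 mm) < T9 (175.2 mm) < T7 (279.9 mm) < T5 (302.1 mm) < T12 (347.2 mm) < …

T4, T8, T9, T7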